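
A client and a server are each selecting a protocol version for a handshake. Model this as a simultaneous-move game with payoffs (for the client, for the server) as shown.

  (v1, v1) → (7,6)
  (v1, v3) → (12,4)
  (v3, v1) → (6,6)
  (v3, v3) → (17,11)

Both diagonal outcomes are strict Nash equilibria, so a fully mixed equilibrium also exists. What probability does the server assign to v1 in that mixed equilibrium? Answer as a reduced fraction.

The server's mix q on v1 must make the client indifferent between v1 and v3.
The client's payoff from v1: 7q + 12(1−q). From v3: 6q + 17(1−q).
Set equal: 1q = 5(1−q) → q = 5/6.

5/6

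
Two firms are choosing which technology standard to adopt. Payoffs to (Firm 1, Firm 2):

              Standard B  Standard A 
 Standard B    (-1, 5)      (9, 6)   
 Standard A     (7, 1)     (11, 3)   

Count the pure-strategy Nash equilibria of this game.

Both Standard A: Firm 1 gets 11 (best alternative 9); Firm 2 gets 3 (best alternative 1). Neither deviates — NE.
Both Standard B is not a NE: Firm 1 would switch to Standard A (7 > -1).
No other cell survives both best-response checks, so there is 1 pure NE.

1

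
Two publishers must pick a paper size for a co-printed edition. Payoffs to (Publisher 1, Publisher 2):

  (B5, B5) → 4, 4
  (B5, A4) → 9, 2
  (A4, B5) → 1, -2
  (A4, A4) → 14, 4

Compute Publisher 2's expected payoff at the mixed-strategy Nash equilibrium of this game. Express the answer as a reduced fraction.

Publisher 1 mixes with probability p on B5, chosen so Publisher 2 is indifferent: 4p + (-2)(1−p) = 2p + 4(1−p) gives p = 3/4.
Publisher 2's expected payoff is 4·3/4 + (-2)·1/4 = 5/2.

5/2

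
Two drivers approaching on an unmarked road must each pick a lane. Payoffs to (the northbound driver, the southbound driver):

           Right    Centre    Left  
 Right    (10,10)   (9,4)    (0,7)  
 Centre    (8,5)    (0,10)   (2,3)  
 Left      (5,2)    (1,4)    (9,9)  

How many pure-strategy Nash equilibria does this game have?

Both Right: the northbound driver gets 10 (best alternative 8); the southbound driver gets 10 (best alternative 7). Neither deviates — NE.
Both Left: the northbound driver gets 9 (best alternative 2); the southbound driver gets 9 (best alternative 4). Neither deviates — NE.
Both Centre is not a NE: the northbound driver would switch to Right (9 > 0).
No other cell survives both best-response checks, so there are 2 pure NE.

2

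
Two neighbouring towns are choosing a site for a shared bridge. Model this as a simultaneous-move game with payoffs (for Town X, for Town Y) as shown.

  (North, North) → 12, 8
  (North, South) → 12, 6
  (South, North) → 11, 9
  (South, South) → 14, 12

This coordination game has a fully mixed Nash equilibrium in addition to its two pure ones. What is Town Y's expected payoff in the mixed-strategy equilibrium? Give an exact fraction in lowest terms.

Town X mixes with probability p on North, chosen so Town Y is indifferent: 8p + 9(1−p) = 6p + 12(1−p) gives p = 3/5.
Town Y's expected payoff is 8·3/5 + 9·2/5 = 42/5.

42/5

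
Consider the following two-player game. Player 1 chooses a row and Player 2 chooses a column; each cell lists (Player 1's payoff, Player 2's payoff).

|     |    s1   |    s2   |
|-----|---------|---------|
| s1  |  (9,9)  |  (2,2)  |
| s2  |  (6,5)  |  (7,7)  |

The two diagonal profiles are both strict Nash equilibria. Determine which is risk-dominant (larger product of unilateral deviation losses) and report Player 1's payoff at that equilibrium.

9

At both s1: Player 1 loses 9 − 6 = 3 by deviating; Player 2 loses 9 − 2 = 7. Product = 3·7 = 21.
At both s2: Player 1 loses 7 − 2 = 5 by deviating; Player 2 loses 7 − 5 = 2. Product = 5·2 = 10.
21 > 10, so both s1 is risk-dominant. Player 1's payoff there is 9.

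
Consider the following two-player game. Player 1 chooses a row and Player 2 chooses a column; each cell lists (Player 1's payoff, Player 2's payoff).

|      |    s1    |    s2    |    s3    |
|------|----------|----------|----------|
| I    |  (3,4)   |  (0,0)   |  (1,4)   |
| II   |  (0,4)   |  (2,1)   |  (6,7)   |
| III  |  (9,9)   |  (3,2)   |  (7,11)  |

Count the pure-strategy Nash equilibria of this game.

(III, s3): Player 1 gets 7 (best alternative 6); Player 2 gets 11 (best alternative 9). Neither deviates — NE.
(I, s1) is not a NE: Player 1 would switch to III (9 > 3).
No other cell survives both best-response checks, so there is 1 pure NE.

1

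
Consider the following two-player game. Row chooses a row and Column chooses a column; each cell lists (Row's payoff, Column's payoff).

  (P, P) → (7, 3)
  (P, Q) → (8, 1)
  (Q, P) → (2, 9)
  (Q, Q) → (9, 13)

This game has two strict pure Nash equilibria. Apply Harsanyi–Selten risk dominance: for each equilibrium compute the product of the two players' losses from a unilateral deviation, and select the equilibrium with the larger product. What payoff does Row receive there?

At both P: Row loses 7 − 2 = 5 by deviating; Column loses 3 − 1 = 2. Product = 5·2 = 10.
At both Q: Row loses 9 − 8 = 1 by deviating; Column loses 13 − 9 = 4. Product = 1·4 = 4.
10 > 4, so both P is risk-dominant. Row's payoff there is 7.

7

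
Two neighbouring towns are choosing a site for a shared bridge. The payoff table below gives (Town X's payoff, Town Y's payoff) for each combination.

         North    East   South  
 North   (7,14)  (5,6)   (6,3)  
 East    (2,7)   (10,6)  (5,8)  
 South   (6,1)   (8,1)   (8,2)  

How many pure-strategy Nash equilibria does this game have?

2

Both North: Town X gets 7 (best alternative 6); Town Y gets 14 (best alternative 6). Neither deviates — NE.
Both South: Town X gets 8 (best alternative 6); Town Y gets 2 (best alternative 1). Neither deviates — NE.
Both East is not a NE: Town Y would switch to South (8 > 6).
No other cell survives both best-response checks, so there are 2 pure NE.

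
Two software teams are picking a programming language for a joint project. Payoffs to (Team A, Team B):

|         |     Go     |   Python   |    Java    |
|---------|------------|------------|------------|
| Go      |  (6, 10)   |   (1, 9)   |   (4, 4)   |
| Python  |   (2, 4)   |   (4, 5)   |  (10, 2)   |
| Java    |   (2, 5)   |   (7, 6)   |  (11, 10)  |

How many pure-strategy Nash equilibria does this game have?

Both Go: Team A gets 6 (best alternative 2); Team B gets 10 (best alternative 9). Neither deviates — NE.
Both Java: Team A gets 11 (best alternative 10); Team B gets 10 (best alternative 6). Neither deviates — NE.
Both Python is not a NE: Team A would switch to Java (7 > 4).
No other cell survives both best-response checks, so there are 2 pure NE.

2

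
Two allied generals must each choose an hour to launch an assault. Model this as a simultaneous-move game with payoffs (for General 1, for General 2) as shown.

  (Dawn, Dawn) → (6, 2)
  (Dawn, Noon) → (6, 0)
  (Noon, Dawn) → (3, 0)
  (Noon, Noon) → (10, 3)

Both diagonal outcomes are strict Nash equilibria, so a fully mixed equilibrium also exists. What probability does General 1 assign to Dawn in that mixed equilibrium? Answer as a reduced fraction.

General 1's mix p on Dawn must make General 2 indifferent between Dawn and Noon.
General 2's payoff from Dawn: 2p + 0(1−p). From Noon: 0p + 3(1−p).
Set equal: 2p = 3(1−p) → p = 3/5.

3/5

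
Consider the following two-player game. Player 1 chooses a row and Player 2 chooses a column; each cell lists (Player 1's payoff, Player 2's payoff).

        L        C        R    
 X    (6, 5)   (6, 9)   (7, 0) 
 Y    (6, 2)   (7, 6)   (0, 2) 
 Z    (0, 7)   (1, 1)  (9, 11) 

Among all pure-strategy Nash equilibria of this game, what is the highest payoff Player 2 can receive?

11

(Y, C) is a pure NE (Player 1: 7 ≥ 6; Player 2: 6 ≥ 2). Player 2 gets 6.
(Z, R) is a pure NE (Player 1: 9 ≥ 7; Player 2: 11 ≥ 7). Player 2 gets 11.
Every other cell has a profitable deviation for at least one player. Highest of {6, 11} is 11.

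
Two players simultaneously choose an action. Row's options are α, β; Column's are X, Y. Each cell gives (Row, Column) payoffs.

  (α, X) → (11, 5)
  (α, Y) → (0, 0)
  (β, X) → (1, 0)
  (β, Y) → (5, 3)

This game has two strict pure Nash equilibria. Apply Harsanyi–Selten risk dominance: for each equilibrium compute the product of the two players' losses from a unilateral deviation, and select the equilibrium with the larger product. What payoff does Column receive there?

At (α, X): Row loses 11 − 1 = 10 by deviating; Column loses 5 − 0 = 5. Product = 10·5 = 50.
At (β, Y): Row loses 5 − 0 = 5 by deviating; Column loses 3 − 0 = 3. Product = 5·3 = 15.
50 > 15, so (α, X) is risk-dominant. Column's payoff there is 5.

5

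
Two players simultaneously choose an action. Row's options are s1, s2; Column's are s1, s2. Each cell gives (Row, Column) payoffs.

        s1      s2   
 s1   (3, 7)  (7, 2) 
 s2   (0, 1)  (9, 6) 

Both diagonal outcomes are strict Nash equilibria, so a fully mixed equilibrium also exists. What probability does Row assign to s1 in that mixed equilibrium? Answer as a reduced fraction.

1/2

Row's mix p on s1 must make Column indifferent between s1 and s2.
Column's payoff from s1: 7p + 1(1−p). From s2: 2p + 6(1−p).
Set equal: 5p = 5(1−p) → p = 5/10 = 1/2.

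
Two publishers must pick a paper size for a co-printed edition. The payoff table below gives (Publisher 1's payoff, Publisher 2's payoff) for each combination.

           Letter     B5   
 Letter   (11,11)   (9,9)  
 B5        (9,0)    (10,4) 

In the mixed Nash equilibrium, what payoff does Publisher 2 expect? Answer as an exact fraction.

Publisher 1 mixes with probability p on Letter, chosen so Publisher 2 is indifferent: 11p + 0(1−p) = 9p + 4(1−p) gives p = 2/3.
Publisher 2's expected payoff is 11·2/3 + 0·1/3 = 22/3.

22/3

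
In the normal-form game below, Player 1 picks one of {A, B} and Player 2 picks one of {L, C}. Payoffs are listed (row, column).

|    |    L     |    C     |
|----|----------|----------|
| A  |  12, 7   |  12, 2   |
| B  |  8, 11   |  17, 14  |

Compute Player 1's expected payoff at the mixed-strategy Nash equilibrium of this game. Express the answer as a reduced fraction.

12

Player 2 mixes with probability q on L, chosen so Player 1 is indifferent: 12q + 12(1−q) = 8q + 17(1−q) gives q = 5/9.
Player 1's expected payoff (from either row, since indifferent) is 12·5/9 + 12·4/9 = 12.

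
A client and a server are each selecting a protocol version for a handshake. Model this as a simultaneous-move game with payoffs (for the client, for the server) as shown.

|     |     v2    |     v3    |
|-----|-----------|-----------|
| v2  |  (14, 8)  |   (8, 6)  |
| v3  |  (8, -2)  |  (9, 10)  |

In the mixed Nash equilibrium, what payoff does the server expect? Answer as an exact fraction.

The client mixes with probability p on v2, chosen so the server is indifferent: 8p + (-2)(1−p) = 6p + 10(1−p) gives p = 6/7.
The server's expected payoff is 8·6/7 + (-2)·1/7 = 46/7.

46/7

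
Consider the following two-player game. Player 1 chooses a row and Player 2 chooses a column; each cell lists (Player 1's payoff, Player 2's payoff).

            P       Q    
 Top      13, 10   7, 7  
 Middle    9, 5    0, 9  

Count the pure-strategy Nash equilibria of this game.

(Top, P): Player 1 gets 13 (best alternative 9); Player 2 gets 10 (best alternative 7). Neither deviates — NE.
(Middle, Q) is not a NE: Player 1 would switch to Top (7 > 0).
No other cell survives both best-response checks, so there is 1 pure NE.

1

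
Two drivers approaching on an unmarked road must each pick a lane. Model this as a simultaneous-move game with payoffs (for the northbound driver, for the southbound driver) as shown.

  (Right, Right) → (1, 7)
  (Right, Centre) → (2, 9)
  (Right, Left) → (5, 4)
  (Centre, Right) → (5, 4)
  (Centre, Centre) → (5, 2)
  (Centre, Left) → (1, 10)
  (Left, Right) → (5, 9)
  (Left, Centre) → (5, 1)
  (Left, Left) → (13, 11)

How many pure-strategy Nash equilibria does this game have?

Both Left: the northbound driver gets 13 (best alternative 5); the southbound driver gets 11 (best alternative 9). Neither deviates — NE.
Both Centre is not a NE: the southbound driver would switch to Left (10 > 2).
No other cell survives both best-response checks, so there is 1 pure NE.

1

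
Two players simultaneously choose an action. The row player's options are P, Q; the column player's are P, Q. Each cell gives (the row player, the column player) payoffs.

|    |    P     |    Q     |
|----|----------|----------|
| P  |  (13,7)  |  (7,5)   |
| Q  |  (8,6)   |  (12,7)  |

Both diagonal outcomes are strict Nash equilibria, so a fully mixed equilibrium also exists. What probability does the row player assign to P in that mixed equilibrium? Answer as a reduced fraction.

1/3

The row player's mix p on P must make the column player indifferent between P and Q.
The column player's payoff from P: 7p + 6(1−p). From Q: 5p + 7(1−p).
Set equal: 2p = 1(1−p) → p = 1/3.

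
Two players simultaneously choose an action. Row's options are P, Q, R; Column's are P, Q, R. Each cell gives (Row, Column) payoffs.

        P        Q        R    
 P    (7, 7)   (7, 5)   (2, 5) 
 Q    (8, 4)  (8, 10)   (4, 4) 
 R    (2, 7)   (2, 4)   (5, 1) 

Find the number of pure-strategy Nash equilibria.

1

Both Q: Row gets 8 (best alternative 7); Column gets 10 (best alternative 4). Neither deviates — NE.
Both R is not a NE: Column would switch to P (7 > 1).
No other cell survives both best-response checks, so there is 1 pure NE.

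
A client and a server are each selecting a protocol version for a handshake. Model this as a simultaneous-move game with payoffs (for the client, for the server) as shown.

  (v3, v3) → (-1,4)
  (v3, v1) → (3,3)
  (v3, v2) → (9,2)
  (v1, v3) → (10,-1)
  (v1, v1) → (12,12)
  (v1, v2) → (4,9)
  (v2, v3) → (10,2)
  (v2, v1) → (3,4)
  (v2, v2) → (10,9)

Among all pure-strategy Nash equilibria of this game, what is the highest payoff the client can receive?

12

Both v1 is a pure NE (the client: 12 ≥ 3; the server: 12 ≥ 9). The client gets 12.
Both v2 is a pure NE (the client: 10 ≥ 9; the server: 9 ≥ 4). The client gets 10.
Every other cell has a profitable deviation for at least one player. Highest of {12, 10} is 12.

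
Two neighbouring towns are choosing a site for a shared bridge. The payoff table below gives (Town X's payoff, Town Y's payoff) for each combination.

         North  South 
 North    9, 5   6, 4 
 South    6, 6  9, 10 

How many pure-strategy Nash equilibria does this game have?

Both North: Town X gets 9 (best alternative 6); Town Y gets 5 (best alternative 4). Neither deviates — NE.
Both South: Town X gets 9 (best alternative 6); Town Y gets 10 (best alternative 6). Neither deviates — NE.
(North, South) is not a NE: Town X would switch to South (9 > 6).
No other cell survives both best-response checks, so there are 2 pure NE.

2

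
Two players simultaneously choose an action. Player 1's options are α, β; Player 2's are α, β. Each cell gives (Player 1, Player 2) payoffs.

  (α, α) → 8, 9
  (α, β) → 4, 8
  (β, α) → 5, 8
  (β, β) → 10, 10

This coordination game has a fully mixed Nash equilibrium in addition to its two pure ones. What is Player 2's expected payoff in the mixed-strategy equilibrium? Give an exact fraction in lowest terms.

26/3

Player 1 mixes with probability p on α, chosen so Player 2 is indifferent: 9p + 8(1−p) = 8p + 10(1−p) gives p = 2/3.
Player 2's expected payoff is 9·2/3 + 8·1/3 = 26/3.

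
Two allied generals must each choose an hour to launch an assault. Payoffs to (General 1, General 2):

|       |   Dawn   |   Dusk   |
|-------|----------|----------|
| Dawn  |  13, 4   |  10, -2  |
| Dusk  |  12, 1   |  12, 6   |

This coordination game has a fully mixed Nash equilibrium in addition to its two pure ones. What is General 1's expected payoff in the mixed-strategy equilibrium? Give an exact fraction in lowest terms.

General 2 mixes with probability q on Dawn, chosen so General 1 is indifferent: 13q + 10(1−q) = 12q + 12(1−q) gives q = 2/3.
General 1's expected payoff (from either row, since indifferent) is 13·2/3 + 10·1/3 = 12.

12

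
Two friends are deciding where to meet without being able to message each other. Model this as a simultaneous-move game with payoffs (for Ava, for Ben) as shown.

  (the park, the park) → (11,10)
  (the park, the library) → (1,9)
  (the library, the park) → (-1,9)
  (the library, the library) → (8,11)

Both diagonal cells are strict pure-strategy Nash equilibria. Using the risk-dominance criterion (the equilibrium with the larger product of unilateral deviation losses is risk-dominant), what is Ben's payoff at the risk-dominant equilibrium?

At both the park: Ava loses 11 − (-1) = 12 by deviating; Ben loses 10 − 9 = 1. Product = 12·1 = 12.
At both the library: Ava loses 8 − 1 = 7 by deviating; Ben loses 11 − 9 = 2. Product = 7·2 = 14.
14 > 12, so both the library is risk-dominant. Ben's payoff there is 11.

11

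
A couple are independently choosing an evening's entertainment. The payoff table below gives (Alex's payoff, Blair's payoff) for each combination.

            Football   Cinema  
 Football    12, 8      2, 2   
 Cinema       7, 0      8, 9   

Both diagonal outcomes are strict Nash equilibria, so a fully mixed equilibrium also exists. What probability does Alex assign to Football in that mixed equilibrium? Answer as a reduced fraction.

3/5

Alex's mix p on Football must make Blair indifferent between Football and Cinema.
Blair's payoff from Football: 8p + 0(1−p). From Cinema: 2p + 9(1−p).
Set equal: 6p = 9(1−p) → p = 9/15 = 3/5.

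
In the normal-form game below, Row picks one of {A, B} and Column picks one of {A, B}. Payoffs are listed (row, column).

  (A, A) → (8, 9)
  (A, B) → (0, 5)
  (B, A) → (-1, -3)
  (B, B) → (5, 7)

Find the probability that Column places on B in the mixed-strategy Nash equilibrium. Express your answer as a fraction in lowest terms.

9/14

Column's mix q on A must make Row indifferent between A and B.
Row's payoff from A: 8q + 0(1−q). From B: (-1)q + 5(1−q).
Set equal: 9q = 5(1−q) → q = 5/14.
Probability on B is 1 − 5/14 = 9/14.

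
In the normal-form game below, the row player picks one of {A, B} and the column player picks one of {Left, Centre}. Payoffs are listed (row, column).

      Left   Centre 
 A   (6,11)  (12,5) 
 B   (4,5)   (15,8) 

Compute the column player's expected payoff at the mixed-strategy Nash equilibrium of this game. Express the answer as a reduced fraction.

The row player mixes with probability p on A, chosen so the column player is indifferent: 11p + 5(1−p) = 5p + 8(1−p) gives p = 1/3.
The column player's expected payoff is 11·1/3 + 5·2/3 = 7.

7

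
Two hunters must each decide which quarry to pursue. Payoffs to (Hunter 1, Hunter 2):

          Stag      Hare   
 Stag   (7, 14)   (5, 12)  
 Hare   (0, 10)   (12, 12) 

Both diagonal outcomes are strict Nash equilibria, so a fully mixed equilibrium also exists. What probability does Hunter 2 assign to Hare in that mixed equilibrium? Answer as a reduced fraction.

Hunter 2's mix q on Stag must make Hunter 1 indifferent between Stag and Hare.
Hunter 1's payoff from Stag: 7q + 5(1−q). From Hare: 0q + 12(1−q).
Set equal: 7q = 7(1−q) → q = 7/14 = 1/2.
Probability on Hare is 1 − 1/2 = 1/2.

1/2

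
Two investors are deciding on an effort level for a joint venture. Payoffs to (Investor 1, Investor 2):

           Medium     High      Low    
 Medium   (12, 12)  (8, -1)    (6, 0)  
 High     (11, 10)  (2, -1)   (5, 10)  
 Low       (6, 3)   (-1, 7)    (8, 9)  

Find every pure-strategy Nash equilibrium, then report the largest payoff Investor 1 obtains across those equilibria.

Both Medium is a pure NE (Investor 1: 12 ≥ 11; Investor 2: 12 ≥ 0). Investor 1 gets 12.
Both Low is a pure NE (Investor 1: 8 ≥ 6; Investor 2: 9 ≥ 7). Investor 1 gets 8.
Every other cell has a profitable deviation for at least one player. Highest of {12, 8} is 12.

12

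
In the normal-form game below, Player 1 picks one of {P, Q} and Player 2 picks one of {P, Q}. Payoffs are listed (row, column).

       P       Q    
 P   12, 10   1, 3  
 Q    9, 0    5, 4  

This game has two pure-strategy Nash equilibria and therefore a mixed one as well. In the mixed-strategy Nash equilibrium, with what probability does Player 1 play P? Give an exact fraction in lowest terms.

Player 1's mix p on P must make Player 2 indifferent between P and Q.
Player 2's payoff from P: 10p + 0(1−p). From Q: 3p + 4(1−p).
Set equal: 7p = 4(1−p) → p = 4/11.

4/11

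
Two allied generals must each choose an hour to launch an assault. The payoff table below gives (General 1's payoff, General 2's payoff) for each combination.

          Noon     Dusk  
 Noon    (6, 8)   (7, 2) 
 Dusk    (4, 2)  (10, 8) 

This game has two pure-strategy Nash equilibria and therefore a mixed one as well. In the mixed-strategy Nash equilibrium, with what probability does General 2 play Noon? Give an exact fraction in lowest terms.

General 2's mix q on Noon must make General 1 indifferent between Noon and Dusk.
General 1's payoff from Noon: 6q + 7(1−q). From Dusk: 4q + 10(1−q).
Set equal: 2q = 3(1−q) → q = 3/5.

3/5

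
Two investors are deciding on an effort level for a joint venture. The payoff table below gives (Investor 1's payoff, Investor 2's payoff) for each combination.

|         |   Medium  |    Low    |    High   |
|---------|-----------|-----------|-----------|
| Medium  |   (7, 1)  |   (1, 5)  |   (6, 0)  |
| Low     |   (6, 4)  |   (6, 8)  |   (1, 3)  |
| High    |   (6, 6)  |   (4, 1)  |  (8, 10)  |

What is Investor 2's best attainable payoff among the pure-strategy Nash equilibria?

Both Low is a pure NE (Investor 1: 6 ≥ 4; Investor 2: 8 ≥ 4). Investor 2 gets 8.
Both High is a pure NE (Investor 1: 8 ≥ 6; Investor 2: 10 ≥ 6). Investor 2 gets 10.
Every other cell has a profitable deviation for at least one player. Highest of {8, 10} is 10.

10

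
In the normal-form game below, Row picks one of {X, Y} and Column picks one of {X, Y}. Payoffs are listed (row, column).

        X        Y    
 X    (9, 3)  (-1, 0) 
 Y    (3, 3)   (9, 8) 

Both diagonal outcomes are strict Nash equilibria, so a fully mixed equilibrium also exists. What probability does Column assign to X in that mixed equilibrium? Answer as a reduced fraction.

5/8

Column's mix q on X must make Row indifferent between X and Y.
Row's payoff from X: 9q + (-1)(1−q). From Y: 3q + 9(1−q).
Set equal: 6q = 10(1−q) → q = 10/16 = 5/8.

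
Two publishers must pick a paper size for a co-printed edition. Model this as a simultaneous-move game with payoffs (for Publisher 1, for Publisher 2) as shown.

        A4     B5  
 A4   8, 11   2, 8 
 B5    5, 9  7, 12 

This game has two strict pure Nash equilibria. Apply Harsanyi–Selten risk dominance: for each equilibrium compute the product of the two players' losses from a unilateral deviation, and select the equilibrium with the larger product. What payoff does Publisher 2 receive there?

12

At both A4: Publisher 1 loses 8 − 5 = 3 by deviating; Publisher 2 loses 11 − 8 = 3. Product = 3·3 = 9.
At both B5: Publisher 1 loses 7 − 2 = 5 by deviating; Publisher 2 loses 12 − 9 = 3. Product = 5·3 = 15.
15 > 9, so both B5 is risk-dominant. Publisher 2's payoff there is 12.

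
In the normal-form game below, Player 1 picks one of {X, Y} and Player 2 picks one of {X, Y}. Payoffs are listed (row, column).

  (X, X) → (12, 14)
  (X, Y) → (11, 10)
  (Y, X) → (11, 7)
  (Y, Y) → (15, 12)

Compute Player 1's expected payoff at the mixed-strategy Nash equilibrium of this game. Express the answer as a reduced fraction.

59/5

Player 2 mixes with probability q on X, chosen so Player 1 is indifferent: 12q + 11(1−q) = 11q + 15(1−q) gives q = 4/5.
Player 1's expected payoff (from either row, since indifferent) is 12·4/5 + 11·1/5 = 59/5.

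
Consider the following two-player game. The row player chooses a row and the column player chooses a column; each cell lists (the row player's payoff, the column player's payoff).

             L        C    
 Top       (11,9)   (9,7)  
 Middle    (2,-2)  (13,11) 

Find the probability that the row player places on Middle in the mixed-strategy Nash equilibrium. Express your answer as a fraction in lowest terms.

2/15

The row player's mix p on Top must make the column player indifferent between L and C.
The column player's payoff from L: 9p + (-2)(1−p). From C: 7p + 11(1−p).
Set equal: 2p = 13(1−p) → p = 13/15.
Probability on Middle is 1 − 13/15 = 2/15.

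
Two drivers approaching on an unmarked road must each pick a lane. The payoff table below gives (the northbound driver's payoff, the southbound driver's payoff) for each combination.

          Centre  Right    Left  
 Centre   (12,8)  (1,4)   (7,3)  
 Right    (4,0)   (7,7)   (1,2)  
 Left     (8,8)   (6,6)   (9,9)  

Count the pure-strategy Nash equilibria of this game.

3

Both Centre: the northbound driver gets 12 (best alternative 8); the southbound driver gets 8 (best alternative 4). Neither deviates — NE.
Both Right: the northbound driver gets 7 (best alternative 6); the southbound driver gets 7 (best alternative 2). Neither deviates — NE.
Both Left: the northbound driver gets 9 (best alternative 7); the southbound driver gets 9 (best alternative 8). Neither deviates — NE.
(Centre, Left) is not a NE: the northbound driver would switch to Left (9 > 7).
No other cell survives both best-response checks, so there are 3 pure NE.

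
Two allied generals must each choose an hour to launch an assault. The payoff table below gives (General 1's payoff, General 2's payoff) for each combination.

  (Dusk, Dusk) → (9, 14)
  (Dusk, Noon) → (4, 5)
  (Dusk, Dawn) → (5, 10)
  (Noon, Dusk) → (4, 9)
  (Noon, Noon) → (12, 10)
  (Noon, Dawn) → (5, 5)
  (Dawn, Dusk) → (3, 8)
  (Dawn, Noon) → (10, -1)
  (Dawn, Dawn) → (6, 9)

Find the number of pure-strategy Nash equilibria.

Both Dusk: General 1 gets 9 (best alternative 4); General 2 gets 14 (best alternative 10). Neither deviates — NE.
Both Noon: General 1 gets 12 (best alternative 10); General 2 gets 10 (best alternative 9). Neither deviates — NE.
Both Dawn: General 1 gets 6 (best alternative 5); General 2 gets 9 (best alternative 8). Neither deviates — NE.
(Dawn, Dusk) is not a NE: General 1 would switch to Dusk (9 > 3).
No other cell survives both best-response checks, so there are 3 pure NE.

3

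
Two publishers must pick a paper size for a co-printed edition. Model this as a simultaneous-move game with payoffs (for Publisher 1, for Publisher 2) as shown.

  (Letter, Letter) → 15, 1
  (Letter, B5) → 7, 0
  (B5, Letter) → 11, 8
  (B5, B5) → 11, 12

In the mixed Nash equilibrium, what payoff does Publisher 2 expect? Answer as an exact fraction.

12/5

Publisher 1 mixes with probability p on Letter, chosen so Publisher 2 is indifferent: 1p + 8(1−p) = 0p + 12(1−p) gives p = 4/5.
Publisher 2's expected payoff is 1·4/5 + 8·1/5 = 12/5.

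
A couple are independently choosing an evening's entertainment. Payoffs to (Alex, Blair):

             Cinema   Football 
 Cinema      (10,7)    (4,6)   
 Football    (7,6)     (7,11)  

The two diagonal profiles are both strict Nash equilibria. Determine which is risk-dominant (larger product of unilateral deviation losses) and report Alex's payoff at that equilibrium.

7

At both Cinema: Alex loses 10 − 7 = 3 by deviating; Blair loses 7 − 6 = 1. Product = 3·1 = 3.
At both Football: Alex loses 7 − 4 = 3 by deviating; Blair loses 11 − 6 = 5. Product = 3·5 = 15.
15 > 3, so both Football is risk-dominant. Alex's payoff there is 7.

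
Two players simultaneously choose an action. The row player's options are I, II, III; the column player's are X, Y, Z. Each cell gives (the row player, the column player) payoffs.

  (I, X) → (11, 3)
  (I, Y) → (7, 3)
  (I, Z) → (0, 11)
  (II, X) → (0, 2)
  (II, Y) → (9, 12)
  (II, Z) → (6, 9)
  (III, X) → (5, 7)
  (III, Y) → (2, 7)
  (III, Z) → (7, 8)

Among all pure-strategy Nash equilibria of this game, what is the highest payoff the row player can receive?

9

(II, Y) is a pure NE (the row player: 9 ≥ 7; the column player: 12 ≥ 9). The row player gets 9.
(III, Z) is a pure NE (the row player: 7 ≥ 6; the column player: 8 ≥ 7). The row player gets 7.
Every other cell has a profitable deviation for at least one player. Highest of {9, 7} is 9.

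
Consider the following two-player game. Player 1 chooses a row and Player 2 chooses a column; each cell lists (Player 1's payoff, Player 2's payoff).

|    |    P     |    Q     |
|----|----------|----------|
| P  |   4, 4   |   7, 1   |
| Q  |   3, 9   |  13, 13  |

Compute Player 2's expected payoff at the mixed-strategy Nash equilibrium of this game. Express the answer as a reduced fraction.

Player 1 mixes with probability p on P, chosen so Player 2 is indifferent: 4p + 9(1−p) = 1p + 13(1−p) gives p = 4/7.
Player 2's expected payoff is 4·4/7 + 9·3/7 = 43/7.

43/7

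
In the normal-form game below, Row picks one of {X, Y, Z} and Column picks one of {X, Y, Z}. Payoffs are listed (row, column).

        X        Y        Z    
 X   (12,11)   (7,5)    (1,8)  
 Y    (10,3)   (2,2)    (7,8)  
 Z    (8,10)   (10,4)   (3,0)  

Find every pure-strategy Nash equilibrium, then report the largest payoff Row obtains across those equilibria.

Both X is a pure NE (Row: 12 ≥ 10; Column: 11 ≥ 8). Row gets 12.
(Y, Z) is a pure NE (Row: 7 ≥ 3; Column: 8 ≥ 3). Row gets 7.
Every other cell has a profitable deviation for at least one player. Highest of {12, 7} is 12.

12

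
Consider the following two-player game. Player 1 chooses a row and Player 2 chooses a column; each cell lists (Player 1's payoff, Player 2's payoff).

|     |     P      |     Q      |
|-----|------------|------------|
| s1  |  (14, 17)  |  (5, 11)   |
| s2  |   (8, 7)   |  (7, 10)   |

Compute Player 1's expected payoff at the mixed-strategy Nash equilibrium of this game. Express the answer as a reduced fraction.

Player 2 mixes with probability q on P, chosen so Player 1 is indifferent: 14q + 5(1−q) = 8q + 7(1−q) gives q = 1/4.
Player 1's expected payoff (from either row, since indifferent) is 14·1/4 + 5·3/4 = 29/4.

29/4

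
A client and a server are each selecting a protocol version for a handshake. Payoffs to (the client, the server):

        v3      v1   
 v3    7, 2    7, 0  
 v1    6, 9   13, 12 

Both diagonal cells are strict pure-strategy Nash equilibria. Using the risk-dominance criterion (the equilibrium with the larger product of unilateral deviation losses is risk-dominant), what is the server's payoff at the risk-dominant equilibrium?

12

At both v3: the client loses 7 − 6 = 1 by deviating; the server loses 2 − 0 = 2. Product = 1·2 = 2.
At both v1: the client loses 13 − 7 = 6 by deviating; the server loses 12 − 9 = 3. Product = 6·3 = 18.
18 > 2, so both v1 is risk-dominant. The server's payoff there is 12.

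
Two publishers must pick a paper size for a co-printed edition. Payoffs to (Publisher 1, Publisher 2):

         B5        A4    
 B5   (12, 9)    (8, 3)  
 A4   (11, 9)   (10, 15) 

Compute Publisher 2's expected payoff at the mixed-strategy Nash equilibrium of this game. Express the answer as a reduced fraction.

Publisher 1 mixes with probability p on B5, chosen so Publisher 2 is indifferent: 9p + 9(1−p) = 3p + 15(1−p) gives p = 1/2.
Publisher 2's expected payoff is 9·1/2 + 9·1/2 = 9.

9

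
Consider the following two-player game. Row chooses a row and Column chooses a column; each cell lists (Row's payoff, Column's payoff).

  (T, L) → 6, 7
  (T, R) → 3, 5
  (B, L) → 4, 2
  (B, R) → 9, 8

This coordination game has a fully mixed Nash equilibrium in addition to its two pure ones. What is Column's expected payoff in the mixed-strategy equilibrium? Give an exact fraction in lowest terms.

Row mixes with probability p on T, chosen so Column is indifferent: 7p + 2(1−p) = 5p + 8(1−p) gives p = 3/4.
Column's expected payoff is 7·3/4 + 2·1/4 = 23/4.

23/4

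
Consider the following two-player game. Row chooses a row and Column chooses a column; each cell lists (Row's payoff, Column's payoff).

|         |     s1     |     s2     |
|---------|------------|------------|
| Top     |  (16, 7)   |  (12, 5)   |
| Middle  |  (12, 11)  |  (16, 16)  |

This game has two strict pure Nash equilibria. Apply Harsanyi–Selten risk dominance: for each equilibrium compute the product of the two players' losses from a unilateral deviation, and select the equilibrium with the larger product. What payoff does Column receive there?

At (Top, s1): Row loses 16 − 12 = 4 by deviating; Column loses 7 − 5 = 2. Product = 4·2 = 8.
At (Middle, s2): Row loses 16 − 12 = 4 by deviating; Column loses 16 − 11 = 5. Product = 4·5 = 20.
20 > 8, so (Middle, s2) is risk-dominant. Column's payoff there is 16.

16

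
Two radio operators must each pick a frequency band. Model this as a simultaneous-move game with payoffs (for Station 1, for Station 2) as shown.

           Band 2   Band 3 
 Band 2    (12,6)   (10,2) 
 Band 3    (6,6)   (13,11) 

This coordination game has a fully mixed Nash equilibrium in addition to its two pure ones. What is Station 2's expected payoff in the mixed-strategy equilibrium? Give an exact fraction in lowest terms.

Station 1 mixes with probability p on Band 2, chosen so Station 2 is indifferent: 6p + 6(1−p) = 2p + 11(1−p) gives p = 5/9.
Station 2's expected payoff is 6·5/9 + 6·4/9 = 6.

6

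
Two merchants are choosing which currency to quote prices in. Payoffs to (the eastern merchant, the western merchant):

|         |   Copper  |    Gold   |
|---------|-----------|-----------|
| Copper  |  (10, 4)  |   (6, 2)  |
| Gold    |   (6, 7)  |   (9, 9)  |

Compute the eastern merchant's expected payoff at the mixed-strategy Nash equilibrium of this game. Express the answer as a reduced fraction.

The western merchant mixes with probability q on Copper, chosen so the eastern merchant is indifferent: 10q + 6(1−q) = 6q + 9(1−q) gives q = 3/7.
The eastern merchant's expected payoff (from either row, since indifferent) is 10·3/7 + 6·4/7 = 54/7.

54/7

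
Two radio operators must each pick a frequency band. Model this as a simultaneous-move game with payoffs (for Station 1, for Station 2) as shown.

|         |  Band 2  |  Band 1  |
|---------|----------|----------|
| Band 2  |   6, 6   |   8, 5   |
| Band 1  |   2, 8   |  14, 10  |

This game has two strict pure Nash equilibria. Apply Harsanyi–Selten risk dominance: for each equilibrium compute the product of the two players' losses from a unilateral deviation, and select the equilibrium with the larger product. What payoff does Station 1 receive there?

At both Band 2: Station 1 loses 6 − 2 = 4 by deviating; Station 2 loses 6 − 5 = 1. Product = 4·1 = 4.
At both Band 1: Station 1 loses 14 − 8 = 6 by deviating; Station 2 loses 10 − 8 = 2. Product = 6·2 = 12.
12 > 4, so both Band 1 is risk-dominant. Station 1's payoff there is 14.

14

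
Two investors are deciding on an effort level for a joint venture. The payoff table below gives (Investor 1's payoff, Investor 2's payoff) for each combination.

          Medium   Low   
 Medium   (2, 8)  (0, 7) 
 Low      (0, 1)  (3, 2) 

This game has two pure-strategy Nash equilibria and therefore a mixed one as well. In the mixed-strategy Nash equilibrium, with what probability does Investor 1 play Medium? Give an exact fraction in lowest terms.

1/2

Investor 1's mix p on Medium must make Investor 2 indifferent between Medium and Low.
Investor 2's payoff from Medium: 8p + 1(1−p). From Low: 7p + 2(1−p).
Set equal: 1p = 1(1−p) → p = 1/2.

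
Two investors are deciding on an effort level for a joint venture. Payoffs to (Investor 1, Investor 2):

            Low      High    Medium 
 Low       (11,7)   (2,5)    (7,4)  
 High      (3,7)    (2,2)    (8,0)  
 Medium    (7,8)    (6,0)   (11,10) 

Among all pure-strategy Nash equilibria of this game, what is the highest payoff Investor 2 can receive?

10

Both Low is a pure NE (Investor 1: 11 ≥ 7; Investor 2: 7 ≥ 5). Investor 2 gets 7.
Both Medium is a pure NE (Investor 1: 11 ≥ 8; Investor 2: 10 ≥ 8). Investor 2 gets 10.
Every other cell has a profitable deviation for at least one player. Highest of {7, 10} is 10.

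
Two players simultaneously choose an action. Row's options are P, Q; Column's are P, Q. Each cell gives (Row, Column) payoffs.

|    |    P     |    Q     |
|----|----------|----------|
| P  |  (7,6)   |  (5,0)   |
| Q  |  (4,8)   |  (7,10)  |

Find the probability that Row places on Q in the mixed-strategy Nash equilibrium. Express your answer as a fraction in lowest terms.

Row's mix p on P must make Column indifferent between P and Q.
Column's payoff from P: 6p + 8(1−p). From Q: 0p + 10(1−p).
Set equal: 6p = 2(1−p) → p = 2/8 = 1/4.
Probability on Q is 1 − 1/4 = 3/4.

3/4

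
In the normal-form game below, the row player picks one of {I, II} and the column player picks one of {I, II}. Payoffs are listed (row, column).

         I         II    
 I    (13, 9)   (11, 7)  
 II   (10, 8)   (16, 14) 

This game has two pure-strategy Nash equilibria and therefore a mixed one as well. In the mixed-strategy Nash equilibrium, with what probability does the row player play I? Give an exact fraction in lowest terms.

3/4

The row player's mix p on I must make the column player indifferent between I and II.
The column player's payoff from I: 9p + 8(1−p). From II: 7p + 14(1−p).
Set equal: 2p = 6(1−p) → p = 6/8 = 3/4.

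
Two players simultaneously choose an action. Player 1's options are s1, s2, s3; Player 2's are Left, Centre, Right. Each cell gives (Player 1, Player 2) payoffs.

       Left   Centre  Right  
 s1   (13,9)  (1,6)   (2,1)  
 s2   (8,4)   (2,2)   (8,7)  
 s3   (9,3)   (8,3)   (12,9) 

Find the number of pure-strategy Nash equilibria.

(s1, Left): Player 1 gets 13 (best alternative 9); Player 2 gets 9 (best alternative 6). Neither deviates — NE.
(s3, Right): Player 1 gets 12 (best alternative 8); Player 2 gets 9 (best alternative 3). Neither deviates — NE.
(s2, Centre) is not a NE: Player 1 would switch to s3 (8 > 2).
No other cell survives both best-response checks, so there are 2 pure NE.

2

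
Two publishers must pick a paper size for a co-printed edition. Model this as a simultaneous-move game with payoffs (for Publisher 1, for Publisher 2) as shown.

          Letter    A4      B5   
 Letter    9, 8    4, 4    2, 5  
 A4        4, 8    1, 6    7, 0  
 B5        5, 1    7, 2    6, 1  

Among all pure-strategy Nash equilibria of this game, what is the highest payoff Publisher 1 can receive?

Both Letter is a pure NE (Publisher 1: 9 ≥ 5; Publisher 2: 8 ≥ 5). Publisher 1 gets 9.
(B5, A4) is a pure NE (Publisher 1: 7 ≥ 4; Publisher 2: 2 ≥ 1). Publisher 1 gets 7.
Every other cell has a profitable deviation for at least one player. Highest of {9, 7} is 9.

9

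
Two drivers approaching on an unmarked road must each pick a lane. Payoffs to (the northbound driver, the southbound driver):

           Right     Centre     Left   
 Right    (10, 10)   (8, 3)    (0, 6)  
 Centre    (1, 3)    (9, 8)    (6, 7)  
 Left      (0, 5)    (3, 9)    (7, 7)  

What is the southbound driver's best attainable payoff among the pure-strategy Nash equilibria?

10

Both Right is a pure NE (the northbound driver: 10 ≥ 1; the southbound driver: 10 ≥ 6). The southbound driver gets 10.
Both Centre is a pure NE (the northbound driver: 9 ≥ 8; the southbound driver: 8 ≥ 7). The southbound driver gets 8.
Every other cell has a profitable deviation for at least one player. Highest of {10, 8} is 10.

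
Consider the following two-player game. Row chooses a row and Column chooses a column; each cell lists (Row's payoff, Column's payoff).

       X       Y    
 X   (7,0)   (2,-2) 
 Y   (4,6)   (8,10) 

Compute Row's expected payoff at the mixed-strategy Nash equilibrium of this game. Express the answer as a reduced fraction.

16/3

Column mixes with probability q on X, chosen so Row is indifferent: 7q + 2(1−q) = 4q + 8(1−q) gives q = 2/3.
Row's expected payoff (from either row, since indifferent) is 7·2/3 + 2·1/3 = 16/3.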